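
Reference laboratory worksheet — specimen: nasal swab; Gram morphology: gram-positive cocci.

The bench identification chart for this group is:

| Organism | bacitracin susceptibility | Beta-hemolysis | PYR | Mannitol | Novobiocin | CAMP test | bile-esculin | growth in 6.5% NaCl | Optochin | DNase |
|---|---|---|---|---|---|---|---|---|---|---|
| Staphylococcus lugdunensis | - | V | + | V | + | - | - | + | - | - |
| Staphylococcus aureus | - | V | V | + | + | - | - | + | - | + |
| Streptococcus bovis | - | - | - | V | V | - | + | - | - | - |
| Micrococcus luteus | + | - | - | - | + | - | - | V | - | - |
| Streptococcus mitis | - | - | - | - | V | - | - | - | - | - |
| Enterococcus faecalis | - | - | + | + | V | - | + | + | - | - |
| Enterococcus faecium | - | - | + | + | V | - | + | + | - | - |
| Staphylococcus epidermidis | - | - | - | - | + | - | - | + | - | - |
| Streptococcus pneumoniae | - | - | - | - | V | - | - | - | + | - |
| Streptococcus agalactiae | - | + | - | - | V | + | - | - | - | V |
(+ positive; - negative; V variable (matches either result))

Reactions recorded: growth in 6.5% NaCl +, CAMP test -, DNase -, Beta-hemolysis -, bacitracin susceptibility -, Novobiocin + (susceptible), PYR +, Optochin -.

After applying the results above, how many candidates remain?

PYR +: excludes 6 organisms — 4 left.
Novobiocin +: all 4 remaining candidates are consistent.
CAMP test -: all 4 remaining candidates are consistent.
growth in 6.5% NaCl +: all 4 remaining candidates are consistent.
Beta-hemolysis -: all 4 remaining candidates are consistent.
bacitracin susceptibility -: all 4 remaining candidates are consistent.
Optochin -: all 4 remaining candidates are consistent.
DNase -: excludes Staphylococcus aureus — 3 left.
Still consistent: Enterococcus faecalis, Enterococcus faecium, Staphylococcus lugdunensis.

3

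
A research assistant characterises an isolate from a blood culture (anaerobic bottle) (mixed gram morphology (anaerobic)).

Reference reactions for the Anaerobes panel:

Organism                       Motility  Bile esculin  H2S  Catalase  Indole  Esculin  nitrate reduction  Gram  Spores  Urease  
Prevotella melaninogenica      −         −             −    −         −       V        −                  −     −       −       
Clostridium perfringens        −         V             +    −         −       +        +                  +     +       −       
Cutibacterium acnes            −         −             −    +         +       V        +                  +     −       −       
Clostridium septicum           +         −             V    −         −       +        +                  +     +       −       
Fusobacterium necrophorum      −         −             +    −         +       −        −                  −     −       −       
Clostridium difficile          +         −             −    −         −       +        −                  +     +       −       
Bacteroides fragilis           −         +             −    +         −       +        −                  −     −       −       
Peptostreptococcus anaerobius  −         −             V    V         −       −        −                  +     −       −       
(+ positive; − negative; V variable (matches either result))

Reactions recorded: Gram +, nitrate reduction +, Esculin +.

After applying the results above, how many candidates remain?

Gram +: excludes Prevotella melaninogenica, Fusobacterium necrophorum, Bacteroides fragilis — 5 left.
nitrate reduction +: excludes Clostridium difficile, Peptostreptococcus anaerobius — 3 left.
Esculin +: all 3 remaining candidates are consistent.
Still consistent: Clostridium perfringens, Clostridium septicum, Cutibacterium acnes.

3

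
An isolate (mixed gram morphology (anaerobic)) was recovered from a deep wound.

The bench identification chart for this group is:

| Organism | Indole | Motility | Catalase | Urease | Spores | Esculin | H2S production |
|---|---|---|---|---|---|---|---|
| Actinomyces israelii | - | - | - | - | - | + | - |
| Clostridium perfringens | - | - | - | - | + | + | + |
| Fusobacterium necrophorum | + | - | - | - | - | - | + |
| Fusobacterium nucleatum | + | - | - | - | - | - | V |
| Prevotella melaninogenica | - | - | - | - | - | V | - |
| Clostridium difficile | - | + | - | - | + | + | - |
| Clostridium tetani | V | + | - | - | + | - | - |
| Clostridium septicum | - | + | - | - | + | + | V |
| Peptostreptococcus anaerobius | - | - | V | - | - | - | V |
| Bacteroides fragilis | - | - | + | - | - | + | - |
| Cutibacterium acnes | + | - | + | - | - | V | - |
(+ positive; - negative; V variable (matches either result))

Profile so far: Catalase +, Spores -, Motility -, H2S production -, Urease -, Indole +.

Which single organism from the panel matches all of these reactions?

Indole +: excludes 7 organisms — 4 left.
Urease -: all 4 remaining candidates are consistent.
Motility -: excludes Clostridium tetani — 3 left.
H2S production -: excludes Fusobacterium necrophorum — 2 left.
Spores -: all 2 remaining candidates are consistent.
Catalase +: excludes Fusobacterium nucleatum — 1 left.

Cutibacterium acnes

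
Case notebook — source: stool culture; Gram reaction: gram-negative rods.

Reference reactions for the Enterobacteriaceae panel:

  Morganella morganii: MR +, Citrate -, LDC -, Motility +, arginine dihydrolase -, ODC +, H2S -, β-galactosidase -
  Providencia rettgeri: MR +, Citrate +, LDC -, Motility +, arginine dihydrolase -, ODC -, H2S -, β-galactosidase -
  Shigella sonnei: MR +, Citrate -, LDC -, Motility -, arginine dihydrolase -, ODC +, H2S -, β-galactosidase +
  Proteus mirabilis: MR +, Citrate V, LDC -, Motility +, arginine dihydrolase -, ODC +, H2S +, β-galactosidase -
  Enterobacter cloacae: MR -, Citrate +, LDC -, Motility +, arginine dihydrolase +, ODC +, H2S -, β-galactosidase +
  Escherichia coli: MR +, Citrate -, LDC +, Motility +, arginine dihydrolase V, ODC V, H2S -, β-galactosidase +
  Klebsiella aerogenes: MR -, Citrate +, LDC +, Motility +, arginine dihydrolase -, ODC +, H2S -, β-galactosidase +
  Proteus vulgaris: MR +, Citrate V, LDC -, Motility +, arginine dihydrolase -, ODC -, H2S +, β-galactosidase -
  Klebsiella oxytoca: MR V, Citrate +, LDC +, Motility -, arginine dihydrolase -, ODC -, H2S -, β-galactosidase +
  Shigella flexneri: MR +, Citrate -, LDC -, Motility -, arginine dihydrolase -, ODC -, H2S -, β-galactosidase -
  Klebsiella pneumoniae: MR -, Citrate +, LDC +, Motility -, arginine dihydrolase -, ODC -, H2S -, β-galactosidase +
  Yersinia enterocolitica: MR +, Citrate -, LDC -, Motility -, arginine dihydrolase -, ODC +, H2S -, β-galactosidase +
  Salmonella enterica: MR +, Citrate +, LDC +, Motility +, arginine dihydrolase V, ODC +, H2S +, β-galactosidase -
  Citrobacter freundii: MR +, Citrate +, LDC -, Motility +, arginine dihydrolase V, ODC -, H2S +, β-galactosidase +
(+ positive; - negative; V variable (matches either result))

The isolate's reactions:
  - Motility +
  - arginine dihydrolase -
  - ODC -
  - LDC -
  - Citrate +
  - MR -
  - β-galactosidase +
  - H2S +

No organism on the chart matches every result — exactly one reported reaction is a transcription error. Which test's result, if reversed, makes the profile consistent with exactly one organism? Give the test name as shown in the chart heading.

As reported, no row in the chart matches all 8 reactions.
Reversing ODC → still no organism matches.
Reversing arginine dihydrolase → still no organism matches.
Reversing β-galactosidase → still no organism matches.
Reversing H2S → still no organism matches.
Reversing LDC → still no organism matches.
Reversing Motility → still no organism matches.
Reversing MR (to +) → unique match: Citrobacter freundii.
Reversing Citrate → still no organism matches.

MR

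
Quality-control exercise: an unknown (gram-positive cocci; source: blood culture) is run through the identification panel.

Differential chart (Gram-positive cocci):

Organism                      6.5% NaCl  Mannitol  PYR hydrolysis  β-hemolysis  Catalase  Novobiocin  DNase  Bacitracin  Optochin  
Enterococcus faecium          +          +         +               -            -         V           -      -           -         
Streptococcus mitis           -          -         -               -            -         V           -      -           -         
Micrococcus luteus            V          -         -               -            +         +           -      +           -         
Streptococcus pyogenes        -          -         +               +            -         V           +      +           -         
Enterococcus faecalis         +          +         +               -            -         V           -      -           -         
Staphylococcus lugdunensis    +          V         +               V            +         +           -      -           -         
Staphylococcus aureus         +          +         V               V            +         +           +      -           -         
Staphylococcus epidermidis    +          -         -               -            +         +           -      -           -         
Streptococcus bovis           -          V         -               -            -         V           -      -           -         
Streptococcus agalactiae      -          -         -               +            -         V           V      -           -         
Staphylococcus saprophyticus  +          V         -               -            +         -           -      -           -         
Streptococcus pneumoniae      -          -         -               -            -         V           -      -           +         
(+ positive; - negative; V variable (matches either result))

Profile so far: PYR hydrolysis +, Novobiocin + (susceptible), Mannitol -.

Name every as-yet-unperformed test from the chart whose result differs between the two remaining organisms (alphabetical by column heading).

6.5% NaCl, Bacitracin, Catalase, DNase

PYR hydrolysis +: excludes 7 organisms — 5 left.
Mannitol -: excludes Enterococcus faecium, Enterococcus faecalis, Staphylococcus aureus — 2 left.
Novobiocin +: all 2 remaining candidates are consistent.
Two candidates remain: Staphylococcus lugdunensis and Streptococcus pyogenes.
  6.5% NaCl: Staphylococcus lugdunensis +, Streptococcus pyogenes - — discriminates.
  β-hemolysis: V vs + — variable for at least one, does not separate.
  Catalase: Staphylococcus lugdunensis +, Streptococcus pyogenes - — discriminates.
  DNase: Staphylococcus lugdunensis -, Streptococcus pyogenes + — discriminates.
  Bacitracin: Staphylococcus lugdunensis -, Streptococcus pyogenes + — discriminates.
  Optochin: - vs - — same for both, does not separate.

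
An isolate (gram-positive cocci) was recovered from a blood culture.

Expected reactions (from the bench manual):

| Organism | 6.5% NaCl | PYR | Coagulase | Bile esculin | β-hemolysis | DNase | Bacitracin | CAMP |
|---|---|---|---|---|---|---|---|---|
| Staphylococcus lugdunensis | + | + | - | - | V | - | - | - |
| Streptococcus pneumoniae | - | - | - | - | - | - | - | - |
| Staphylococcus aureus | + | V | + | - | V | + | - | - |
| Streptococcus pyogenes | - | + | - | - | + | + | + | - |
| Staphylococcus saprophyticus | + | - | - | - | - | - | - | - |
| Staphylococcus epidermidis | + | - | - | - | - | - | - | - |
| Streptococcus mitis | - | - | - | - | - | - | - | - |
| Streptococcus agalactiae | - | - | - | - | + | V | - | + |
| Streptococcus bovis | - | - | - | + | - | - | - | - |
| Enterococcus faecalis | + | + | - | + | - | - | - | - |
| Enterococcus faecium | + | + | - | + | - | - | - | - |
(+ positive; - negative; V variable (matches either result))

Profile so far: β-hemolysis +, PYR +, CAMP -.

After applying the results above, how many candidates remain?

3

β-hemolysis +: excludes 7 organisms — 4 left.
PYR +: excludes Streptococcus agalactiae — 3 left.
CAMP -: all 3 remaining candidates are consistent.
Still consistent: Staphylococcus aureus, Staphylococcus lugdunensis, Streptococcus pyogenes.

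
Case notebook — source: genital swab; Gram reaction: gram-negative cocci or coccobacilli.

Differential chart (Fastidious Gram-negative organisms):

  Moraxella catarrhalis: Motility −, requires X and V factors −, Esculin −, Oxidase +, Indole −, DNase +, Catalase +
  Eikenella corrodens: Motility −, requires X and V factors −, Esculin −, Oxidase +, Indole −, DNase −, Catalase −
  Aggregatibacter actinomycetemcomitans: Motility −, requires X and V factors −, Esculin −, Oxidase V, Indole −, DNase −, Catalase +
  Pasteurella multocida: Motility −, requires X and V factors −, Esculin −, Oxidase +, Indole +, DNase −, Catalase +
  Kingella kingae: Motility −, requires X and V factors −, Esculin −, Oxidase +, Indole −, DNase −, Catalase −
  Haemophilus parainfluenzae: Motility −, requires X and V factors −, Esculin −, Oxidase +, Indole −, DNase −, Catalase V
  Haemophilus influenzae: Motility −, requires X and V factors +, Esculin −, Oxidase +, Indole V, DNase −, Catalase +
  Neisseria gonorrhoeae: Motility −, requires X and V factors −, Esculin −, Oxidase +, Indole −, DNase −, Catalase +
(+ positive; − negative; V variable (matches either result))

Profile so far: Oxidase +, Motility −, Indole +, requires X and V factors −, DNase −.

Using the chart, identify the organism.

Pasteurella multocida

requires X and V factors −: excludes Haemophilus influenzae — 7 left.
Motility −: all 7 remaining candidates are consistent.
Oxidase +: all 7 remaining candidates are consistent.
DNase −: excludes Moraxella catarrhalis — 6 left.
Indole +: excludes 5 organisms — 1 left.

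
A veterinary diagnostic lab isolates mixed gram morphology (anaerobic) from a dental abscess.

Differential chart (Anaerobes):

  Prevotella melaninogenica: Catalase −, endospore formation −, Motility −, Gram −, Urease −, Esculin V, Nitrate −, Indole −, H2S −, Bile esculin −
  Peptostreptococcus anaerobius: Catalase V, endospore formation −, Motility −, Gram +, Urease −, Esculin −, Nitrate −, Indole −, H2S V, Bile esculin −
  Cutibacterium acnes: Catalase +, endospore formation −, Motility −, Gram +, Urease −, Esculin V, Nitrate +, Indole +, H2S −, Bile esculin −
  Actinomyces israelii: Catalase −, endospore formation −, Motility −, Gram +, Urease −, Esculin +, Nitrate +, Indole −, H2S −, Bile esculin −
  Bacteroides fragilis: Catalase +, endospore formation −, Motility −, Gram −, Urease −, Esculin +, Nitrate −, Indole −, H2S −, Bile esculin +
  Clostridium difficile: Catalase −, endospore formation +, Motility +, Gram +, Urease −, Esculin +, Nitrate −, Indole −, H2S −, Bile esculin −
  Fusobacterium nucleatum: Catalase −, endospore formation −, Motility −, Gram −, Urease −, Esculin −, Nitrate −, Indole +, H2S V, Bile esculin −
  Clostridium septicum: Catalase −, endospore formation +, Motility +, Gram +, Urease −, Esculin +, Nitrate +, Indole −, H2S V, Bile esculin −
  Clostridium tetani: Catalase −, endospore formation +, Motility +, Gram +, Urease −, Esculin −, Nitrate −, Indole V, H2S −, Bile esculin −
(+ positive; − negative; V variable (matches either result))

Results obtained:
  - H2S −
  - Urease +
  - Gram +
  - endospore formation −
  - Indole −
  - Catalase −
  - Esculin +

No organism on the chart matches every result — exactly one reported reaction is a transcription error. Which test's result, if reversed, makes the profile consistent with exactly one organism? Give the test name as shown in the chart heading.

Urease

As reported, no row in the chart matches all 7 reactions.
Reversing Gram → still no organism matches.
Reversing H2S → still no organism matches.
Reversing Esculin → still no organism matches.
Reversing Indole → still no organism matches.
Reversing Urease (to −) → unique match: Actinomyces israelii.
Reversing Catalase → still no organism matches.
Reversing endospore formation → still no organism matches.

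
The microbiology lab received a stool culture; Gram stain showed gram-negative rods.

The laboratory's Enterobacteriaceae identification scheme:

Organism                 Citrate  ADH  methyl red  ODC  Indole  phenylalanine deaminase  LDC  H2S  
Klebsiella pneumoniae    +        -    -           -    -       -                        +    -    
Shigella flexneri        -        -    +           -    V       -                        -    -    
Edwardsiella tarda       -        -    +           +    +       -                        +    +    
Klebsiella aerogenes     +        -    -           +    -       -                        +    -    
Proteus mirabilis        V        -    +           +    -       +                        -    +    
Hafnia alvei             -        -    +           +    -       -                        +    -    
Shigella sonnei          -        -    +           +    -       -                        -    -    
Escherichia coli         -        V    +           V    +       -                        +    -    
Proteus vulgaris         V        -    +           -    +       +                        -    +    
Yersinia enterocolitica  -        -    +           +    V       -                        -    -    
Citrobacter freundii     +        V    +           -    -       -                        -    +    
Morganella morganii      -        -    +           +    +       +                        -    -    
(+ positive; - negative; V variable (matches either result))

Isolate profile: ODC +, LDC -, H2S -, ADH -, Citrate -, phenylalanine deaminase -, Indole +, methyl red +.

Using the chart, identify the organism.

Indole +: excludes 6 organisms — 6 left.
methyl red +: all 6 remaining candidates are consistent.
LDC -: excludes Edwardsiella tarda, Escherichia coli — 4 left.
ADH -: all 4 remaining candidates are consistent.
H2S -: excludes Proteus vulgaris — 3 left.
ODC +: excludes Shigella flexneri — 2 left.
Citrate -: all 2 remaining candidates are consistent.
phenylalanine deaminase -: excludes Morganella morganii — 1 left.

Yersinia enterocolitica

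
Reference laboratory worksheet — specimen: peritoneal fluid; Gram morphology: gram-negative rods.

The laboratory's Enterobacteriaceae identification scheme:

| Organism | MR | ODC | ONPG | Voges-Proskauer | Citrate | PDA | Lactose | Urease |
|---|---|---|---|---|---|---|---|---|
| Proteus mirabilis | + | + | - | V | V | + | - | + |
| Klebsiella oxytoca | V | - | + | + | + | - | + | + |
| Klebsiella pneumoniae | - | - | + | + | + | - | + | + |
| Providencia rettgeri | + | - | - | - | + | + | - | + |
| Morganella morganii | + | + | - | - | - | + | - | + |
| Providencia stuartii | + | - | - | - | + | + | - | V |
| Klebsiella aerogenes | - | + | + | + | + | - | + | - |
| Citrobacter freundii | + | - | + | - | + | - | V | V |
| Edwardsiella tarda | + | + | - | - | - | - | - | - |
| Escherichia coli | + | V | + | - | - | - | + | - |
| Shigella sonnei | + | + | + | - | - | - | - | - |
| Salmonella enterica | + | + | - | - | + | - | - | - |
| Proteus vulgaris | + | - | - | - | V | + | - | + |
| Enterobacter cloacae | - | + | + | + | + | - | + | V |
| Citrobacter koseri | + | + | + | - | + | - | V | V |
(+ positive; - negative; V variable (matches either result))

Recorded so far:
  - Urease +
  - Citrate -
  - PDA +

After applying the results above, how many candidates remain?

3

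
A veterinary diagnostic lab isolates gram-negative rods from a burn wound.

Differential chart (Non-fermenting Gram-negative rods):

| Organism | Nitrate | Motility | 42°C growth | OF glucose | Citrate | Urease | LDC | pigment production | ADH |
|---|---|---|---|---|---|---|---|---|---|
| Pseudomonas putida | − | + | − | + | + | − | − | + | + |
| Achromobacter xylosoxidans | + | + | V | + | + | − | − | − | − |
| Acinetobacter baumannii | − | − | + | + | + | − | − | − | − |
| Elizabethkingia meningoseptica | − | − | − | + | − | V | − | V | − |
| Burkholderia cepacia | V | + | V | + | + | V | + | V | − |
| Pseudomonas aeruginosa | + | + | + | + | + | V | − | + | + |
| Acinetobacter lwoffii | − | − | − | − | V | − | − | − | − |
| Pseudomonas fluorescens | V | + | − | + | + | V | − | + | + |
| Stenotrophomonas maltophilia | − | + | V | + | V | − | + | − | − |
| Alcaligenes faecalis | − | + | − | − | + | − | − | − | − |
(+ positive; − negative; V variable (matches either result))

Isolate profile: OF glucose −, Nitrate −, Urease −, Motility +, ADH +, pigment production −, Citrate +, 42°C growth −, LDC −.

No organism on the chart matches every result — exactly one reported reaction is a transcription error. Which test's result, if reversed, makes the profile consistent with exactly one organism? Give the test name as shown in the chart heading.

As reported, no row in the chart matches all 9 reactions.
Reversing 42°C growth → still no organism matches.
Reversing OF glucose → still no organism matches.
Reversing Urease → still no organism matches.
Reversing Motility → still no organism matches.
Reversing Citrate → still no organism matches.
Reversing LDC → still no organism matches.
Reversing ADH (to −) → unique match: Alcaligenes faecalis.
Reversing Nitrate → still no organism matches.
Reversing pigment production → still no organism matches.

ADH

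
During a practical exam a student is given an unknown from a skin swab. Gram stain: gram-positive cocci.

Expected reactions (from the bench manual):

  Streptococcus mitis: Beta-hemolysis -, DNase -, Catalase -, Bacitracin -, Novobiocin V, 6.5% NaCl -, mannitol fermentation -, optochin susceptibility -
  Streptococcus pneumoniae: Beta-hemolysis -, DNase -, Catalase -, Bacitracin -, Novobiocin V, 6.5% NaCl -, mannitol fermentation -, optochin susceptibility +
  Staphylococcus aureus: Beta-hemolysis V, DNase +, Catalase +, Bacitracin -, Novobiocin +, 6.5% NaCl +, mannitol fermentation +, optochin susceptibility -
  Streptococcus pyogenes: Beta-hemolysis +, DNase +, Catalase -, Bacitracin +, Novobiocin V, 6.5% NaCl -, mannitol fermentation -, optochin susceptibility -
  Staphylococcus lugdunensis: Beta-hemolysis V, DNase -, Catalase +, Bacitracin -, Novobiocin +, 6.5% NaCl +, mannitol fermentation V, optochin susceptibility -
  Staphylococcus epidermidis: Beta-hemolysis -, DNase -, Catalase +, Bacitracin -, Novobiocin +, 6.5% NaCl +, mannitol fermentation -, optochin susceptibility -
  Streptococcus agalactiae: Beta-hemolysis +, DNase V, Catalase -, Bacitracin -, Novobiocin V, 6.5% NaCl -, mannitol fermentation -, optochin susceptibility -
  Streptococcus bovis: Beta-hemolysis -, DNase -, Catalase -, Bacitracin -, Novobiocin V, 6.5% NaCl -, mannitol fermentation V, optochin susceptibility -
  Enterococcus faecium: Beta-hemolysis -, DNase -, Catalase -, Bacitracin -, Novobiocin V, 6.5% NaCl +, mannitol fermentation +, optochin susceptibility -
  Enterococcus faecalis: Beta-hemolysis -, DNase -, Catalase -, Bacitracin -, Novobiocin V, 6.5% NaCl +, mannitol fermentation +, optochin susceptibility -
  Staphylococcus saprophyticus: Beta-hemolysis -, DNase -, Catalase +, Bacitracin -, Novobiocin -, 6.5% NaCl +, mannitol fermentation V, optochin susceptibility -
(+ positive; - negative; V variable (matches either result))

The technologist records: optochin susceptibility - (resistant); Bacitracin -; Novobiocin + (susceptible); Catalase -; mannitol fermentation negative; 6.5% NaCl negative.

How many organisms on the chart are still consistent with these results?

optochin susceptibility -: excludes Streptococcus pneumoniae — 10 left.
Catalase -: excludes Staphylococcus aureus, Staphylococcus lugdunensis, Staphylococcus epidermidis, Staphylococcus saprophyticus — 6 left.
mannitol fermentation -: excludes Enterococcus faecium, Enterococcus faecalis — 4 left.
6.5% NaCl -: all 4 remaining candidates are consistent.
Novobiocin +: all 4 remaining candidates are consistent.
Bacitracin -: excludes Streptococcus pyogenes — 3 left.
Still consistent: Streptococcus agalactiae, Streptococcus bovis, Streptococcus mitis.

3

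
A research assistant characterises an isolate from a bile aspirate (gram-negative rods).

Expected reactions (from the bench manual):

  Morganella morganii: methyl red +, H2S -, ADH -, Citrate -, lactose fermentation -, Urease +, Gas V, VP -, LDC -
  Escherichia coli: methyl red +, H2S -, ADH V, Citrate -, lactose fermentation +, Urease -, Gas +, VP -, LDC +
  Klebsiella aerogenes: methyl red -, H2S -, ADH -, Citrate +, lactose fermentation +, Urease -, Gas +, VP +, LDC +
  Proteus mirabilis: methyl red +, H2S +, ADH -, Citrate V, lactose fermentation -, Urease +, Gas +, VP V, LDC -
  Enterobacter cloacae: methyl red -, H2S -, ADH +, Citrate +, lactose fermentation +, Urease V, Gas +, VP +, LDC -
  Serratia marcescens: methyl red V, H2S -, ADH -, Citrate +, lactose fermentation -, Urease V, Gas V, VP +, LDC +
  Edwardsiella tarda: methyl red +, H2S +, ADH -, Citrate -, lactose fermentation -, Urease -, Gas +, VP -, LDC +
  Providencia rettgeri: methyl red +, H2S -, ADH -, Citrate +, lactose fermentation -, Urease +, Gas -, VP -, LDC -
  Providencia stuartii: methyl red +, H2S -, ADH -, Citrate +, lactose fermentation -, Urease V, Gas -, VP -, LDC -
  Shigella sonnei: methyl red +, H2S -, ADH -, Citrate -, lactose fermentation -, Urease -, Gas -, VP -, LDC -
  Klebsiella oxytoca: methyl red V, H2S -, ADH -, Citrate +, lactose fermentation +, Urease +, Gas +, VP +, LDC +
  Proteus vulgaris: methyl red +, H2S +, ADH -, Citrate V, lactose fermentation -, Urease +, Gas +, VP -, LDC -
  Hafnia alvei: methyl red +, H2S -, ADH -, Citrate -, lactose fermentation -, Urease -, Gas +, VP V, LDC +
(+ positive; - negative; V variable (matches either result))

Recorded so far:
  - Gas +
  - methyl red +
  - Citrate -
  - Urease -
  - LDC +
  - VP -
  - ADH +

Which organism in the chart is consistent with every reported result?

Escherichia coli

Citrate -: excludes 6 organisms — 7 left.
ADH +: excludes 6 organisms — 1 left.
Urease -: the one remaining candidate is consistent.
LDC +: the one remaining candidate is consistent.
methyl red +: the one remaining candidate is consistent.
VP -: the one remaining candidate is consistent.
Gas +: the one remaining candidate is consistent.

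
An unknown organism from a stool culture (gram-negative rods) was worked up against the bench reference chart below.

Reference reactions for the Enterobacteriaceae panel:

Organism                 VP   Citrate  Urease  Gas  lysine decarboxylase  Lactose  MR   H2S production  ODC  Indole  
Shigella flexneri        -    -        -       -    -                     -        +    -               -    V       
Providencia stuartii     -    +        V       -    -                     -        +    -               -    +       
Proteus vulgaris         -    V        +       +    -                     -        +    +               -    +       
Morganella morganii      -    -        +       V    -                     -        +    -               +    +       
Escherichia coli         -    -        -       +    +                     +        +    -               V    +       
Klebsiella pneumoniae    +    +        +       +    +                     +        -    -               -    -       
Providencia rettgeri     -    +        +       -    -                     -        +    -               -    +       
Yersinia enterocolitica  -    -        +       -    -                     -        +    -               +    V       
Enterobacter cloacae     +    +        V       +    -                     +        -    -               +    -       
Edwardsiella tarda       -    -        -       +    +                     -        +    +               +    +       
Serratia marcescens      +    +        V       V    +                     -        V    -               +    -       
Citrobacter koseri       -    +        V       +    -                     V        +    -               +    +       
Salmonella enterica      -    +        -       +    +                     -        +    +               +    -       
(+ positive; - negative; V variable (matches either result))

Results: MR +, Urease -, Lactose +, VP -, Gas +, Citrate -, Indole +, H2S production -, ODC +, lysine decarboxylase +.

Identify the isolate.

Escherichia coli

MR +: excludes Klebsiella pneumoniae, Enterobacter cloacae — 11 left.
Citrate -: excludes 5 organisms — 6 left.
VP -: all 6 remaining candidates are consistent.
H2S production -: excludes Proteus vulgaris, Edwardsiella tarda — 4 left.
Urease -: excludes Morganella morganii, Yersinia enterocolitica — 2 left.
ODC +: excludes Shigella flexneri — 1 left.
Lactose +: the one remaining candidate is consistent.
Gas +: the one remaining candidate is consistent.
lysine decarboxylase +: the one remaining candidate is consistent.
Indole +: the one remaining candidate is consistent.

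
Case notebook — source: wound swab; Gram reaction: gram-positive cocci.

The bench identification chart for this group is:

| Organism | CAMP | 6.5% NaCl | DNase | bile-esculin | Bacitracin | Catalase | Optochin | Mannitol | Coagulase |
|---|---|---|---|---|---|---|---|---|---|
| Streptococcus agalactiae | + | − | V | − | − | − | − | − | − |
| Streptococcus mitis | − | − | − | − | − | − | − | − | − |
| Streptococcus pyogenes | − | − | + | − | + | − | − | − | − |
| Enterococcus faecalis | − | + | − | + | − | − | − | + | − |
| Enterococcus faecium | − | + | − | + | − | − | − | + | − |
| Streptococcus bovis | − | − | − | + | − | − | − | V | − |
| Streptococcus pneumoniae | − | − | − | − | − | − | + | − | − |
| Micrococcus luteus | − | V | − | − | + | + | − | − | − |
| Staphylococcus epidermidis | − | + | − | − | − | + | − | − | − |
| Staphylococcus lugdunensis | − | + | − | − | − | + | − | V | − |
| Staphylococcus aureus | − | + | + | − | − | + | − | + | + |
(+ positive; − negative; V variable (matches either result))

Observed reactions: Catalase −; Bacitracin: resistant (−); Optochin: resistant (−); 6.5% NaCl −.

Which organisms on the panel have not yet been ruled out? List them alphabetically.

Streptococcus agalactiae, Streptococcus bovis, Streptococcus mitis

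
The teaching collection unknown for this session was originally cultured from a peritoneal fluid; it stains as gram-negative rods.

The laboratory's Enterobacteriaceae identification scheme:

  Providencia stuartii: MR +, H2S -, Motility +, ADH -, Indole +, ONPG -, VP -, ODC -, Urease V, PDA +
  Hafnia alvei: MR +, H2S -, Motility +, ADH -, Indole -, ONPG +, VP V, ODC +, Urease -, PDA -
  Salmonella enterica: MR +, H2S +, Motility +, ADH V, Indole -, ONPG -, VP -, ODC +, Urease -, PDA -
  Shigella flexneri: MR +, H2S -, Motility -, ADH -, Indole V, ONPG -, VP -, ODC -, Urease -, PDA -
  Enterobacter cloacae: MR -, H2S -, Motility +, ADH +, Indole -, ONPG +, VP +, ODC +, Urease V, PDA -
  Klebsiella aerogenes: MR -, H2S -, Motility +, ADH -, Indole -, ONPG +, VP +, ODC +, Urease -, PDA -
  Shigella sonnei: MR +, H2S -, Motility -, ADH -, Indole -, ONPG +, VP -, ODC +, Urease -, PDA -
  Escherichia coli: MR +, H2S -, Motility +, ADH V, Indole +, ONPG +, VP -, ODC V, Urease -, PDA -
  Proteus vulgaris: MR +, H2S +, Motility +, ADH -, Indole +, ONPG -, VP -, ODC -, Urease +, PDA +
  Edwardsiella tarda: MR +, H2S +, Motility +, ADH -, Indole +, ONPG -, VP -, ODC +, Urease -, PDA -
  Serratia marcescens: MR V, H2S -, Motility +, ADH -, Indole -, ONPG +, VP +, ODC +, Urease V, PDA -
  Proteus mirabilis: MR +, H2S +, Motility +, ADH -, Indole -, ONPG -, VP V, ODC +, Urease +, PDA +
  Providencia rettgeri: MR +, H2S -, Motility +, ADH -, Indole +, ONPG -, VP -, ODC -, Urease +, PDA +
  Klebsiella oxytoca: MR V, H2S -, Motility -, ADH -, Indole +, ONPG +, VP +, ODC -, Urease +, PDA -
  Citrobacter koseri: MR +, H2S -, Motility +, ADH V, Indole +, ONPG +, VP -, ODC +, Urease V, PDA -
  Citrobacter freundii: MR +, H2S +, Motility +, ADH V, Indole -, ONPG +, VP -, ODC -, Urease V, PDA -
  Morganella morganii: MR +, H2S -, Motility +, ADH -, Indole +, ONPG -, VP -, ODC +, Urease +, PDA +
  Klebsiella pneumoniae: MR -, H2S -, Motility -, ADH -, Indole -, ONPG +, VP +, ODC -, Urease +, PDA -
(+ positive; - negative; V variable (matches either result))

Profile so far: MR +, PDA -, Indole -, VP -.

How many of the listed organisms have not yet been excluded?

5

MR +: excludes Enterobacter cloacae, Klebsiella aerogenes, Klebsiella pneumoniae — 15 left.
PDA -: excludes 5 organisms — 10 left.
VP -: excludes Serratia marcescens, Klebsiella oxytoca — 8 left.
Indole -: excludes Escherichia coli, Edwardsiella tarda, Citrobacter koseri — 5 left.
Still consistent: Citrobacter freundii, Hafnia alvei, Salmonella enterica, Shigella flexneri, Shigella sonnei.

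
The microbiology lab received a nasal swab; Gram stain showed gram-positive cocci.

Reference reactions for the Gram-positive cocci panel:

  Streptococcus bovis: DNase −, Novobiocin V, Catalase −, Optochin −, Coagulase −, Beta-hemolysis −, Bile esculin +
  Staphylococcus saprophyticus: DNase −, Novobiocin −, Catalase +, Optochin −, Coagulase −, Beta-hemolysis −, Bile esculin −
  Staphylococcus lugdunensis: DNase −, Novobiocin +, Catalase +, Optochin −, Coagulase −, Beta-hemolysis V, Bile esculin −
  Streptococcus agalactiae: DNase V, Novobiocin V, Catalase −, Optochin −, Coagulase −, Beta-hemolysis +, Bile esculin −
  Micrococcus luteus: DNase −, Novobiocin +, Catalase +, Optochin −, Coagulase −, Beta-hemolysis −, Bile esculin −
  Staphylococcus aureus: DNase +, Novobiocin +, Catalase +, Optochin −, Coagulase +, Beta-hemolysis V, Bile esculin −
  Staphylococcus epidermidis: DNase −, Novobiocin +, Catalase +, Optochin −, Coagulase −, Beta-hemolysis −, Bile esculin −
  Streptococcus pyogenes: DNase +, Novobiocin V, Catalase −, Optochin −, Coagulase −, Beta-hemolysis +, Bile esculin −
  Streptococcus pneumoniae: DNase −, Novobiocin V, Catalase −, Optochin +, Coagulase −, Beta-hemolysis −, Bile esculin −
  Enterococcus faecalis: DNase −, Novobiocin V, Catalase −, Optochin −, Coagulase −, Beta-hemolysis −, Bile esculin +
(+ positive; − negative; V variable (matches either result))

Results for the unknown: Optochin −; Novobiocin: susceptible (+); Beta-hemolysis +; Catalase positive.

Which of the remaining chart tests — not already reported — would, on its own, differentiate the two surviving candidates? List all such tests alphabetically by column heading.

Coagulase, DNase

Optochin −: excludes Streptococcus pneumoniae — 9 left.
Beta-hemolysis +: excludes 5 organisms — 4 left.
Novobiocin +: all 4 remaining candidates are consistent.
Catalase +: excludes Streptococcus agalactiae, Streptococcus pyogenes — 2 left.
Two candidates remain: Staphylococcus aureus and Staphylococcus lugdunensis.
  DNase: Staphylococcus aureus +, Staphylococcus lugdunensis − — discriminates.
  Coagulase: Staphylococcus aureus +, Staphylococcus lugdunensis − — discriminates.
  Bile esculin: − vs − — same for both, does not separate.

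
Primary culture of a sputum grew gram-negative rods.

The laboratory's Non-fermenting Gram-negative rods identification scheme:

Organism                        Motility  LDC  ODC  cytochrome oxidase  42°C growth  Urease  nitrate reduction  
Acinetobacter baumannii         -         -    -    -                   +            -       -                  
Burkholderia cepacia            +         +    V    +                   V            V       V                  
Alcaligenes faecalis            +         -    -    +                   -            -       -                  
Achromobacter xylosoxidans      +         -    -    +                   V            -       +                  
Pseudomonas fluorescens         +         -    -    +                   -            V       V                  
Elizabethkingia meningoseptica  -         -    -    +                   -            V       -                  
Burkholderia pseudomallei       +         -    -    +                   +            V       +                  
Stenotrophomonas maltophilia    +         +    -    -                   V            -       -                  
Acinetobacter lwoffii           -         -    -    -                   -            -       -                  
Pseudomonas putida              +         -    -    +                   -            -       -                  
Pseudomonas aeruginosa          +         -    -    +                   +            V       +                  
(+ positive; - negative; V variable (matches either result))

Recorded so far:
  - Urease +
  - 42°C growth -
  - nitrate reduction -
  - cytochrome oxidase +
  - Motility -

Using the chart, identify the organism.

Elizabethkingia meningoseptica

cytochrome oxidase +: excludes Acinetobacter baumannii, Stenotrophomonas maltophilia, Acinetobacter lwoffii — 8 left.
Motility -: excludes 7 organisms — 1 left.
42°C growth -: the one remaining candidate is consistent.
Urease +: the one remaining candidate is consistent.
nitrate reduction -: the one remaining candidate is consistent.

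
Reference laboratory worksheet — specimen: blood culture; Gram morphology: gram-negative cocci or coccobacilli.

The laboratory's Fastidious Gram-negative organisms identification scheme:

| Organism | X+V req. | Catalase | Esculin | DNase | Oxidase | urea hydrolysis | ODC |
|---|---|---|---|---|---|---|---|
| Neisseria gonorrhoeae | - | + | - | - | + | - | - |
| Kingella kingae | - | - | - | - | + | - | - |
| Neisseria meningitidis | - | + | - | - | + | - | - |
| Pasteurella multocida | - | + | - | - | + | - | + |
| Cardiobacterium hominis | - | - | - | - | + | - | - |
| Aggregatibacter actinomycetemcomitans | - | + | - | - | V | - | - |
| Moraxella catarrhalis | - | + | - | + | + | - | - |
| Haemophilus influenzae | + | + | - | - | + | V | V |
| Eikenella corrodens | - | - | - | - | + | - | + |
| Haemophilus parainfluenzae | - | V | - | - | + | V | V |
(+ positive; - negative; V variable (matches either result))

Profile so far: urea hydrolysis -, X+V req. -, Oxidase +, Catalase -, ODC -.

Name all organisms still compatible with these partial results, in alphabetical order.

X+V req. -: excludes Haemophilus influenzae — 9 left.
ODC -: excludes Pasteurella multocida, Eikenella corrodens — 7 left.
Oxidase +: all 7 remaining candidates are consistent.
urea hydrolysis -: all 7 remaining candidates are consistent.
Catalase -: excludes Neisseria gonorrhoeae, Neisseria meningitidis, Aggregatibacter actinomycetemcomitans, Moraxella catarrhalis — 3 left.

Cardiobacterium hominis, Haemophilus parainfluenzae, Kingella kingae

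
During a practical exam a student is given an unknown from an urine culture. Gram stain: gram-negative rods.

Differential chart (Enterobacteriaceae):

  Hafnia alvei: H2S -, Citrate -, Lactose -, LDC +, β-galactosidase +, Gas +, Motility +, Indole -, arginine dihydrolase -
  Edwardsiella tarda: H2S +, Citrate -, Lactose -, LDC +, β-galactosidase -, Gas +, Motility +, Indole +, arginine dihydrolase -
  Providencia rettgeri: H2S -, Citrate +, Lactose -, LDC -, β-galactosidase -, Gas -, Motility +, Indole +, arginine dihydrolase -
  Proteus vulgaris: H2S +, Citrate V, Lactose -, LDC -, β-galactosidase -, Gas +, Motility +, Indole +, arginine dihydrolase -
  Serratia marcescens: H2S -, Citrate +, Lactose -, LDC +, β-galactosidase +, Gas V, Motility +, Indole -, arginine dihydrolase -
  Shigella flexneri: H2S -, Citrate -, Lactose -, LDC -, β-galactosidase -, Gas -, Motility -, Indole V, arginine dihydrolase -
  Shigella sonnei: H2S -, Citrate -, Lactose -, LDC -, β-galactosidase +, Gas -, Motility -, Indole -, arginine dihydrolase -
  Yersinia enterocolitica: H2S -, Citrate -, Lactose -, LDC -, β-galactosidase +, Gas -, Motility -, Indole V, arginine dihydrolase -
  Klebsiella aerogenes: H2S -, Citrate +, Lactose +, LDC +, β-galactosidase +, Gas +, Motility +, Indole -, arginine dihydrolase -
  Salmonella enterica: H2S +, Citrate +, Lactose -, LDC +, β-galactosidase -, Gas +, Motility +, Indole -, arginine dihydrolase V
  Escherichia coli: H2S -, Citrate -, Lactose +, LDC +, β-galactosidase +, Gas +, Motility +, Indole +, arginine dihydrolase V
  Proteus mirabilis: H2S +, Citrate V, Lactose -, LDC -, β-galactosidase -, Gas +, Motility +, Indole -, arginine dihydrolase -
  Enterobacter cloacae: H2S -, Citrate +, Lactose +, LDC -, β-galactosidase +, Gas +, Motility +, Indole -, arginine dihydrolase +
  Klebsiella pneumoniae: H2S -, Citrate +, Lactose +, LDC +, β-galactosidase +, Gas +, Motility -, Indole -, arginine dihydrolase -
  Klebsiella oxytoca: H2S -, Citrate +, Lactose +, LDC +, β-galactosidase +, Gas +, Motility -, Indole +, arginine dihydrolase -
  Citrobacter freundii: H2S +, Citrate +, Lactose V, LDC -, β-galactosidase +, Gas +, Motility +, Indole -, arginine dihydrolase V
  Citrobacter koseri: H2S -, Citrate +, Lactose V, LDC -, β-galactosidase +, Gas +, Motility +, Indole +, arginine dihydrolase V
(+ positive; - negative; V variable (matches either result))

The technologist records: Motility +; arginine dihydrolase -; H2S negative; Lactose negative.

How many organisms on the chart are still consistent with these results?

4

Lactose -: excludes 5 organisms — 12 left.
H2S -: excludes 5 organisms — 7 left.
arginine dihydrolase -: all 7 remaining candidates are consistent.
Motility +: excludes Shigella flexneri, Shigella sonnei, Yersinia enterocolitica — 4 left.
Still consistent: Citrobacter koseri, Hafnia alvei, Providencia rettgeri, Serratia marcescens.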